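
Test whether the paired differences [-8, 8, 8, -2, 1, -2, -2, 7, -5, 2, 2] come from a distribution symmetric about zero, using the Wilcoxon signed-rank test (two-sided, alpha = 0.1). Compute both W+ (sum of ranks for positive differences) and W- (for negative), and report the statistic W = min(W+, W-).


Step 1: Drop any zero differences (none here) and take |d_i|.
|d| = [8, 8, 8, 2, 1, 2, 2, 7, 5, 2, 2]
Step 2: Midrank |d_i| (ties get averaged ranks).
ranks: |8|->10, |8|->10, |8|->10, |2|->4, |1|->1, |2|->4, |2|->4, |7|->8, |5|->7, |2|->4, |2|->4
Step 3: Attach original signs; sum ranks with positive sign and with negative sign.
W+ = 10 + 10 + 1 + 8 + 4 + 4 = 37
W- = 10 + 4 + 4 + 4 + 7 = 29
(Check: W+ + W- = 66 should equal n(n+1)/2 = 66.)
Step 4: Test statistic W = min(W+, W-) = 29.
Step 5: Ties in |d|, so use the tie-corrected normal approximation.
        E[W] = n(n+1)/4 = 11*12/4 = 33.
        Tie groups: |d|=2 (t=5), |d|=8 (t=3); sum(t^3 - t) = 144.
        Var[W] = n(n+1)(2n+1)/24 - sum(t^3-t)/48 = 3036/24 - 144/48 = 123.5.
        z = (W - E[W]) / sqrt(Var[W]) = (29 - 33) / 11.1131 = -0.3599.
        Two-sided p = 2*Phi(z) = 0.718894.
Step 6: alpha = 0.1. fail to reject H0.

W+ = 37, W- = 29, W = min = 29, p = 0.718894, fail to reject H0.


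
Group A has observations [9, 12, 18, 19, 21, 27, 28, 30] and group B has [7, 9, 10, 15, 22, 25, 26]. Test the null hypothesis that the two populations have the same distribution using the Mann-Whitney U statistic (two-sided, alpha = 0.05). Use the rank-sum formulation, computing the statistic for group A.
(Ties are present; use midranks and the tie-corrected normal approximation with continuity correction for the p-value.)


Step 1: Combine and sort all 15 observations; assign midranks.
sorted (value, group): (7,Y), (9,X), (9,Y), (10,Y), (12,X), (15,Y), (18,X), (19,X), (21,X), (22,Y), (25,Y), (26,Y), (27,X), (28,X), (30,X)
ranks: 7->1, 9->2.5, 9->2.5, 10->4, 12->5, 15->6, 18->7, 19->8, 21->9, 22->10, 25->11, 26->12, 27->13, 28->14, 30->15
Step 2: Rank sum for X: R1 = 2.5 + 5 + 7 + 8 + 9 + 13 + 14 + 15 = 73.5.
Step 3: U_X = R1 - n1(n1+1)/2 = 73.5 - 8*9/2 = 73.5 - 36 = 37.5.
       U_Y = n1*n2 - U_X = 56 - 37.5 = 18.5.
Step 4: Ties are present, so use the tie-corrected normal approximation (with continuity correction) for the p-value.
Step 5: p-value = 0.297190; compare to alpha = 0.05. fail to reject H0.

U_X = 37.5, p = 0.297190, fail to reject H0 at alpha = 0.05.


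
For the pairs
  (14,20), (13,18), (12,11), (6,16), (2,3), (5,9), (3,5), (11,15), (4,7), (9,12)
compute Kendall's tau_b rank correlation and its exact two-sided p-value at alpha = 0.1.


Step 1: Enumerate the 45 unordered pairs (i,j) with i<j and classify each by sign(x_j-x_i) * sign(y_j-y_i).
  (1,2):dx=-1,dy=-2->C; (1,3):dx=-2,dy=-9->C; (1,4):dx=-8,dy=-4->C; (1,5):dx=-12,dy=-17->C
  (1,6):dx=-9,dy=-11->C; (1,7):dx=-11,dy=-15->C; (1,8):dx=-3,dy=-5->C; (1,9):dx=-10,dy=-13->C
  (1,10):dx=-5,dy=-8->C; (2,3):dx=-1,dy=-7->C; (2,4):dx=-7,dy=-2->C; (2,5):dx=-11,dy=-15->C
  (2,6):dx=-8,dy=-9->C; (2,7):dx=-10,dy=-13->C; (2,8):dx=-2,dy=-3->C; (2,9):dx=-9,dy=-11->C
  (2,10):dx=-4,dy=-6->C; (3,4):dx=-6,dy=+5->D; (3,5):dx=-10,dy=-8->C; (3,6):dx=-7,dy=-2->C
  (3,7):dx=-9,dy=-6->C; (3,8):dx=-1,dy=+4->D; (3,9):dx=-8,dy=-4->C; (3,10):dx=-3,dy=+1->D
  (4,5):dx=-4,dy=-13->C; (4,6):dx=-1,dy=-7->C; (4,7):dx=-3,dy=-11->C; (4,8):dx=+5,dy=-1->D
  (4,9):dx=-2,dy=-9->C; (4,10):dx=+3,dy=-4->D; (5,6):dx=+3,dy=+6->C; (5,7):dx=+1,dy=+2->C
  (5,8):dx=+9,dy=+12->C; (5,9):dx=+2,dy=+4->C; (5,10):dx=+7,dy=+9->C; (6,7):dx=-2,dy=-4->C
  (6,8):dx=+6,dy=+6->C; (6,9):dx=-1,dy=-2->C; (6,10):dx=+4,dy=+3->C; (7,8):dx=+8,dy=+10->C
  (7,9):dx=+1,dy=+2->C; (7,10):dx=+6,dy=+7->C; (8,9):dx=-7,dy=-8->C; (8,10):dx=-2,dy=-3->C
  (9,10):dx=+5,dy=+5->C
Step 2: C = 40, D = 5, total pairs = 45.
Step 3: tau = (C - D)/(n(n-1)/2) = (40 - 5)/45 = 0.777778.
Step 4: Exact two-sided p-value (enumerate n! = 3628800 permutations of y under H0): p = 0.000946.
Step 5: alpha = 0.1. reject H0.

tau_b = 0.7778 (C=40, D=5), p = 0.000946, reject H0.


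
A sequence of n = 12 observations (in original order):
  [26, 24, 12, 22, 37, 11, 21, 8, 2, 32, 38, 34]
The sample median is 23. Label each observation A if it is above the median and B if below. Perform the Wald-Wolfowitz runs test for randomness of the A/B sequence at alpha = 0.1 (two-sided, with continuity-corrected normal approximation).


Step 1: Compute median = 23; label A = above, B = below.
Labels in order: AABBABBBBAAA  (n_A = 6, n_B = 6)
Step 2: Count runs R = 5.
Step 3: Under H0 (random ordering), E[R] = 2*n_A*n_B/(n_A+n_B) + 1 = 2*6*6/12 + 1 = 7.0000.
        Var[R] = 2*n_A*n_B*(2*n_A*n_B - n_A - n_B) / ((n_A+n_B)^2 * (n_A+n_B-1)) = 4320/1584 = 2.7273.
        SD[R] = 1.6514.
Step 4: Continuity-corrected z = (R + 0.5 - E[R]) / SD[R] = (5 + 0.5 - 7.0000) / 1.6514 = -0.9083.
Step 5: Two-sided p-value via normal approximation = 2*(1 - Phi(|z|)) = 0.363722.
Step 6: alpha = 0.1. fail to reject H0.

R = 5, z = -0.9083, p = 0.363722, fail to reject H0.


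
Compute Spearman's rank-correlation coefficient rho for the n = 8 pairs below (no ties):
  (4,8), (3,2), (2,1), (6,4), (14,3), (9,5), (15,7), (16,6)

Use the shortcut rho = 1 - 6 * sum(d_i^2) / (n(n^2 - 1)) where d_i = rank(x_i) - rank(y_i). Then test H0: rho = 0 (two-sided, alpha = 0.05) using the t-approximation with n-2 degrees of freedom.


Step 1: Rank x and y separately (midranks; no ties here).
rank(x): 4->3, 3->2, 2->1, 6->4, 14->6, 9->5, 15->7, 16->8
rank(y): 8->8, 2->2, 1->1, 4->4, 3->3, 5->5, 7->7, 6->6
Step 2: d_i = R_x(i) - R_y(i); compute d_i^2.
  (3-8)^2=25, (2-2)^2=0, (1-1)^2=0, (4-4)^2=0, (6-3)^2=9, (5-5)^2=0, (7-7)^2=0, (8-6)^2=4
sum(d^2) = 38.
Step 3: rho = 1 - 6*38 / (8*(8^2 - 1)) = 1 - 228/504 = 0.547619.
Step 4: Under H0, t = rho * sqrt((n-2)/(1-rho^2)) = 1.6031 ~ t(6).
Step 5: Two-sided p-value from the t-distribution with 6 df = 0.160026.
Step 6: alpha = 0.05. fail to reject H0.

rho = 0.5476, p = 0.160026, fail to reject H0 at alpha = 0.05.


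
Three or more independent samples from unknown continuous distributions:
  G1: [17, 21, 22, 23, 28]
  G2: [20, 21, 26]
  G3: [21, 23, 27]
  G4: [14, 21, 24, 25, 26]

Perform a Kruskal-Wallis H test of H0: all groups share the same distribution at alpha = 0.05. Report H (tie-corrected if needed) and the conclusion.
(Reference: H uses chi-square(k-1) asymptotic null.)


Step 1: Combine all N = 16 observations and assign midranks.
sorted (value, group, rank): (14,G4,1), (17,G1,2), (20,G2,3), (21,G1,5.5), (21,G2,5.5), (21,G3,5.5), (21,G4,5.5), (22,G1,8), (23,G1,9.5), (23,G3,9.5), (24,G4,11), (25,G4,12), (26,G2,13.5), (26,G4,13.5), (27,G3,15), (28,G1,16)
Step 2: Sum ranks within each group.
R_1 = 41 (n_1 = 5)
R_2 = 22 (n_2 = 3)
R_3 = 30 (n_3 = 3)
R_4 = 43 (n_4 = 5)
Step 3: H = 12/(N(N+1)) * sum(R_i^2/n_i) - 3(N+1)
     = 12/(16*17) * (41^2/5 + 22^2/3 + 30^2/3 + 43^2/5) - 3*17
     = 0.044118 * 1167.33 - 51
     = 0.500000.
Step 4: Ties present; correction factor C = 1 - 72/(16^3 - 16) = 0.982353. Corrected H = 0.500000 / 0.982353 = 0.508982.
Step 5: Under H0, H ~ chi^2(3); p-value = 0.916914.
Step 6: alpha = 0.05. fail to reject H0.

H = 0.5090, df = 3, p = 0.916914, fail to reject H0.


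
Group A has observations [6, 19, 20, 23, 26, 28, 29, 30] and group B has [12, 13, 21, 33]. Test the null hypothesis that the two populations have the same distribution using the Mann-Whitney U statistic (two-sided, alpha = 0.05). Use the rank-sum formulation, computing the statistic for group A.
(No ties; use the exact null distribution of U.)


Step 1: Combine and sort all 12 observations; assign midranks.
sorted (value, group): (6,X), (12,Y), (13,Y), (19,X), (20,X), (21,Y), (23,X), (26,X), (28,X), (29,X), (30,X), (33,Y)
ranks: 6->1, 12->2, 13->3, 19->4, 20->5, 21->6, 23->7, 26->8, 28->9, 29->10, 30->11, 33->12
Step 2: Rank sum for X: R1 = 1 + 4 + 5 + 7 + 8 + 9 + 10 + 11 = 55.
Step 3: U_X = R1 - n1(n1+1)/2 = 55 - 8*9/2 = 55 - 36 = 19.
       U_Y = n1*n2 - U_X = 32 - 19 = 13.
Step 4: No ties, so the exact null distribution of U (based on enumerating the C(12,8) = 495 equally likely rank assignments) gives the two-sided p-value.
Step 5: p-value = 0.682828; compare to alpha = 0.05. fail to reject H0.

U_X = 19, p = 0.682828, fail to reject H0 at alpha = 0.05.


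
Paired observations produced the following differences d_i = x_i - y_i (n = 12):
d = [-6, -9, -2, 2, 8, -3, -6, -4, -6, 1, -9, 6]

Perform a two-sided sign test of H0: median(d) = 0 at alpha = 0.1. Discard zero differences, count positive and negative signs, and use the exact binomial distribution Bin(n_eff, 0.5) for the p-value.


Step 1: Discard zero differences. Original n = 12; n_eff = number of nonzero differences = 12.
Nonzero differences (with sign): -6, -9, -2, +2, +8, -3, -6, -4, -6, +1, -9, +6
Step 2: Count signs: positive = 4, negative = 8.
Step 3: Under H0: P(positive) = 0.5, so the number of positives S ~ Bin(12, 0.5).
Step 4: Two-sided exact p-value = sum of Bin(12,0.5) probabilities at or below the observed probability = 0.387695.
Step 5: alpha = 0.1. fail to reject H0.

n_eff = 12, pos = 4, neg = 8, p = 0.387695, fail to reject H0.


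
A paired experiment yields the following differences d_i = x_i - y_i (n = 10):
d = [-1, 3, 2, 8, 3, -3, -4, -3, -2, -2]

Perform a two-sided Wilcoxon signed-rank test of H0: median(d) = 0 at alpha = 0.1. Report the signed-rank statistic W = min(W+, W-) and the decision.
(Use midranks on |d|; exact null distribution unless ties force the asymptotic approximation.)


Step 1: Drop any zero differences (none here) and take |d_i|.
|d| = [1, 3, 2, 8, 3, 3, 4, 3, 2, 2]
Step 2: Midrank |d_i| (ties get averaged ranks).
ranks: |1|->1, |3|->6.5, |2|->3, |8|->10, |3|->6.5, |3|->6.5, |4|->9, |3|->6.5, |2|->3, |2|->3
Step 3: Attach original signs; sum ranks with positive sign and with negative sign.
W+ = 6.5 + 3 + 10 + 6.5 = 26
W- = 1 + 6.5 + 9 + 6.5 + 3 + 3 = 29
(Check: W+ + W- = 55 should equal n(n+1)/2 = 55.)
Step 4: Test statistic W = min(W+, W-) = 26.
Step 5: Ties in |d|, so use the tie-corrected normal approximation.
        E[W] = n(n+1)/4 = 10*11/4 = 27.5.
        Tie groups: |d|=2 (t=3), |d|=3 (t=4); sum(t^3 - t) = 84.
        Var[W] = n(n+1)(2n+1)/24 - sum(t^3-t)/48 = 2310/24 - 84/48 = 94.5.
        z = (W - E[W]) / sqrt(Var[W]) = (26 - 27.5) / 9.7211 = -0.1543.
        Two-sided p = 2*Phi(z) = 0.877371.
Step 6: alpha = 0.1. fail to reject H0.

W+ = 26, W- = 29, W = min = 26, p = 0.877371, fail to reject H0.


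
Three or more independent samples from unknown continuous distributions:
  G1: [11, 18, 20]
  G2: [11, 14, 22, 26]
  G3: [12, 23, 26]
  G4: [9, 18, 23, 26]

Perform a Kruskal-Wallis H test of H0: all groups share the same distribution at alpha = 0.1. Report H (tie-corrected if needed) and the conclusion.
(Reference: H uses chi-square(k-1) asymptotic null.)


Step 1: Combine all N = 14 observations and assign midranks.
sorted (value, group, rank): (9,G4,1), (11,G1,2.5), (11,G2,2.5), (12,G3,4), (14,G2,5), (18,G1,6.5), (18,G4,6.5), (20,G1,8), (22,G2,9), (23,G3,10.5), (23,G4,10.5), (26,G2,13), (26,G3,13), (26,G4,13)
Step 2: Sum ranks within each group.
R_1 = 17 (n_1 = 3)
R_2 = 29.5 (n_2 = 4)
R_3 = 27.5 (n_3 = 3)
R_4 = 31 (n_4 = 4)
Step 3: H = 12/(N(N+1)) * sum(R_i^2/n_i) - 3(N+1)
     = 12/(14*15) * (17^2/3 + 29.5^2/4 + 27.5^2/3 + 31^2/4) - 3*15
     = 0.057143 * 806.229 - 45
     = 1.070238.
Step 4: Ties present; correction factor C = 1 - 42/(14^3 - 14) = 0.984615. Corrected H = 1.070238 / 0.984615 = 1.086961.
Step 5: Under H0, H ~ chi^2(3); p-value = 0.780223.
Step 6: alpha = 0.1. fail to reject H0.

H = 1.0870, df = 3, p = 0.780223, fail to reject H0.


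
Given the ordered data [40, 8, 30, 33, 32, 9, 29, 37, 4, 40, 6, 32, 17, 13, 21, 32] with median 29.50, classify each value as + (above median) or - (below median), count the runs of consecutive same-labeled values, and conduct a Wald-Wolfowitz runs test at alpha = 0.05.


Step 1: Compute median = 29.50; label A = above, B = below.
Labels in order: ABAAABBABABABBBA  (n_A = 8, n_B = 8)
Step 2: Count runs R = 11.
Step 3: Under H0 (random ordering), E[R] = 2*n_A*n_B/(n_A+n_B) + 1 = 2*8*8/16 + 1 = 9.0000.
        Var[R] = 2*n_A*n_B*(2*n_A*n_B - n_A - n_B) / ((n_A+n_B)^2 * (n_A+n_B-1)) = 14336/3840 = 3.7333.
        SD[R] = 1.9322.
Step 4: Continuity-corrected z = (R - 0.5 - E[R]) / SD[R] = (11 - 0.5 - 9.0000) / 1.9322 = 0.7763.
Step 5: Two-sided p-value via normal approximation = 2*(1 - Phi(|z|)) = 0.437558.
Step 6: alpha = 0.05. fail to reject H0.

R = 11, z = 0.7763, p = 0.437558, fail to reject H0.


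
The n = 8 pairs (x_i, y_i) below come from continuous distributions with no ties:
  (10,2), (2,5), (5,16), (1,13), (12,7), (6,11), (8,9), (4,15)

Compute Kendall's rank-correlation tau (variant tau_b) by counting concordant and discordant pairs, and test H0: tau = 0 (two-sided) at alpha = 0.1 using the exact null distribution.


Step 1: Enumerate the 28 unordered pairs (i,j) with i<j and classify each by sign(x_j-x_i) * sign(y_j-y_i).
  (1,2):dx=-8,dy=+3->D; (1,3):dx=-5,dy=+14->D; (1,4):dx=-9,dy=+11->D; (1,5):dx=+2,dy=+5->C
  (1,6):dx=-4,dy=+9->D; (1,7):dx=-2,dy=+7->D; (1,8):dx=-6,dy=+13->D; (2,3):dx=+3,dy=+11->C
  (2,4):dx=-1,dy=+8->D; (2,5):dx=+10,dy=+2->C; (2,6):dx=+4,dy=+6->C; (2,7):dx=+6,dy=+4->C
  (2,8):dx=+2,dy=+10->C; (3,4):dx=-4,dy=-3->C; (3,5):dx=+7,dy=-9->D; (3,6):dx=+1,dy=-5->D
  (3,7):dx=+3,dy=-7->D; (3,8):dx=-1,dy=-1->C; (4,5):dx=+11,dy=-6->D; (4,6):dx=+5,dy=-2->D
  (4,7):dx=+7,dy=-4->D; (4,8):dx=+3,dy=+2->C; (5,6):dx=-6,dy=+4->D; (5,7):dx=-4,dy=+2->D
  (5,8):dx=-8,dy=+8->D; (6,7):dx=+2,dy=-2->D; (6,8):dx=-2,dy=+4->D; (7,8):dx=-4,dy=+6->D
Step 2: C = 9, D = 19, total pairs = 28.
Step 3: tau = (C - D)/(n(n-1)/2) = (9 - 19)/28 = -0.357143.
Step 4: Exact two-sided p-value (enumerate n! = 40320 permutations of y under H0): p = 0.275099.
Step 5: alpha = 0.1. fail to reject H0.

tau_b = -0.3571 (C=9, D=19), p = 0.275099, fail to reject H0.


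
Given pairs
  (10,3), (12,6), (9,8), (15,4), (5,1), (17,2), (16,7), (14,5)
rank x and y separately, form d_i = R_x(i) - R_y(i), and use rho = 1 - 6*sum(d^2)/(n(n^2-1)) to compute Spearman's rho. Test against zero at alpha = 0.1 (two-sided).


Step 1: Rank x and y separately (midranks; no ties here).
rank(x): 10->3, 12->4, 9->2, 15->6, 5->1, 17->8, 16->7, 14->5
rank(y): 3->3, 6->6, 8->8, 4->4, 1->1, 2->2, 7->7, 5->5
Step 2: d_i = R_x(i) - R_y(i); compute d_i^2.
  (3-3)^2=0, (4-6)^2=4, (2-8)^2=36, (6-4)^2=4, (1-1)^2=0, (8-2)^2=36, (7-7)^2=0, (5-5)^2=0
sum(d^2) = 80.
Step 3: rho = 1 - 6*80 / (8*(8^2 - 1)) = 1 - 480/504 = 0.047619.
Step 4: Under H0, t = rho * sqrt((n-2)/(1-rho^2)) = 0.1168 ~ t(6).
Step 5: Two-sided p-value from the t-distribution with 6 df = 0.910849.
Step 6: alpha = 0.1. fail to reject H0.

rho = 0.0476, p = 0.910849, fail to reject H0 at alpha = 0.1.


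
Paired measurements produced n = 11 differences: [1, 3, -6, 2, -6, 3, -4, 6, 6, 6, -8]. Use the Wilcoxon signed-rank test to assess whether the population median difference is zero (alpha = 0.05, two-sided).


Step 1: Drop any zero differences (none here) and take |d_i|.
|d| = [1, 3, 6, 2, 6, 3, 4, 6, 6, 6, 8]
Step 2: Midrank |d_i| (ties get averaged ranks).
ranks: |1|->1, |3|->3.5, |6|->8, |2|->2, |6|->8, |3|->3.5, |4|->5, |6|->8, |6|->8, |6|->8, |8|->11
Step 3: Attach original signs; sum ranks with positive sign and with negative sign.
W+ = 1 + 3.5 + 2 + 3.5 + 8 + 8 + 8 = 34
W- = 8 + 8 + 5 + 11 = 32
(Check: W+ + W- = 66 should equal n(n+1)/2 = 66.)
Step 4: Test statistic W = min(W+, W-) = 32.
Step 5: Ties in |d|, so use the tie-corrected normal approximation.
        E[W] = n(n+1)/4 = 11*12/4 = 33.
        Tie groups: |d|=3 (t=2), |d|=6 (t=5); sum(t^3 - t) = 126.
        Var[W] = n(n+1)(2n+1)/24 - sum(t^3-t)/48 = 3036/24 - 126/48 = 123.875.
        z = (W - E[W]) / sqrt(Var[W]) = (32 - 33) / 11.1299 = -0.0898.
        Two-sided p = 2*Phi(z) = 0.928408.
Step 6: alpha = 0.05. fail to reject H0.

W+ = 34, W- = 32, W = min = 32, p = 0.928408, fail to reject H0.


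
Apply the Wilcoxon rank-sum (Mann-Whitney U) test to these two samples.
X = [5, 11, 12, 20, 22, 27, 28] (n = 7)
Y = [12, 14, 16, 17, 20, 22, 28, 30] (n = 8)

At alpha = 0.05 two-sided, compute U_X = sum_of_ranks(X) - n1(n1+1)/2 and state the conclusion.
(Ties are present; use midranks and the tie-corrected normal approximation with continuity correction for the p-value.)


Step 1: Combine and sort all 15 observations; assign midranks.
sorted (value, group): (5,X), (11,X), (12,X), (12,Y), (14,Y), (16,Y), (17,Y), (20,X), (20,Y), (22,X), (22,Y), (27,X), (28,X), (28,Y), (30,Y)
ranks: 5->1, 11->2, 12->3.5, 12->3.5, 14->5, 16->6, 17->7, 20->8.5, 20->8.5, 22->10.5, 22->10.5, 27->12, 28->13.5, 28->13.5, 30->15
Step 2: Rank sum for X: R1 = 1 + 2 + 3.5 + 8.5 + 10.5 + 12 + 13.5 = 51.
Step 3: U_X = R1 - n1(n1+1)/2 = 51 - 7*8/2 = 51 - 28 = 23.
       U_Y = n1*n2 - U_X = 56 - 23 = 33.
Step 4: Ties are present, so use the tie-corrected normal approximation (with continuity correction) for the p-value.
Step 5: p-value = 0.601222; compare to alpha = 0.05. fail to reject H0.

U_X = 23, p = 0.601222, fail to reject H0 at alpha = 0.05.


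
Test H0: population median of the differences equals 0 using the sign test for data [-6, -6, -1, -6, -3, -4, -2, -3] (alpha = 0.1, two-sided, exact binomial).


Step 1: Discard zero differences. Original n = 8; n_eff = number of nonzero differences = 8.
Nonzero differences (with sign): -6, -6, -1, -6, -3, -4, -2, -3
Step 2: Count signs: positive = 0, negative = 8.
Step 3: Under H0: P(positive) = 0.5, so the number of positives S ~ Bin(8, 0.5).
Step 4: Two-sided exact p-value = sum of Bin(8,0.5) probabilities at or below the observed probability = 0.007812.
Step 5: alpha = 0.1. reject H0.

n_eff = 8, pos = 0, neg = 8, p = 0.007812, reject H0.


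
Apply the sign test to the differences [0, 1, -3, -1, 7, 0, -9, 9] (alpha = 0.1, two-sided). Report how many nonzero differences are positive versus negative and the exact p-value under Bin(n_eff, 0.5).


Step 1: Discard zero differences. Original n = 8; n_eff = number of nonzero differences = 6.
Nonzero differences (with sign): +1, -3, -1, +7, -9, +9
Step 2: Count signs: positive = 3, negative = 3.
Step 3: Under H0: P(positive) = 0.5, so the number of positives S ~ Bin(6, 0.5).
Step 4: Two-sided exact p-value = sum of Bin(6,0.5) probabilities at or below the observed probability = 1.000000.
Step 5: alpha = 0.1. fail to reject H0.

n_eff = 6, pos = 3, neg = 3, p = 1.000000, fail to reject H0.


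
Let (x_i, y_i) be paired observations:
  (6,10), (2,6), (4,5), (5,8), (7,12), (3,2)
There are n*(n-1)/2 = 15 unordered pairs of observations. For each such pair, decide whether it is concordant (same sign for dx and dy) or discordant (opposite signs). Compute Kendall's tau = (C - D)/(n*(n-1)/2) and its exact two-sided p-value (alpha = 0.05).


Step 1: Enumerate the 15 unordered pairs (i,j) with i<j and classify each by sign(x_j-x_i) * sign(y_j-y_i).
  (1,2):dx=-4,dy=-4->C; (1,3):dx=-2,dy=-5->C; (1,4):dx=-1,dy=-2->C; (1,5):dx=+1,dy=+2->C
  (1,6):dx=-3,dy=-8->C; (2,3):dx=+2,dy=-1->D; (2,4):dx=+3,dy=+2->C; (2,5):dx=+5,dy=+6->C
  (2,6):dx=+1,dy=-4->D; (3,4):dx=+1,dy=+3->C; (3,5):dx=+3,dy=+7->C; (3,6):dx=-1,dy=-3->C
  (4,5):dx=+2,dy=+4->C; (4,6):dx=-2,dy=-6->C; (5,6):dx=-4,dy=-10->C
Step 2: C = 13, D = 2, total pairs = 15.
Step 3: tau = (C - D)/(n(n-1)/2) = (13 - 2)/15 = 0.733333.
Step 4: Exact two-sided p-value (enumerate n! = 720 permutations of y under H0): p = 0.055556.
Step 5: alpha = 0.05. fail to reject H0.

tau_b = 0.7333 (C=13, D=2), p = 0.055556, fail to reject H0.


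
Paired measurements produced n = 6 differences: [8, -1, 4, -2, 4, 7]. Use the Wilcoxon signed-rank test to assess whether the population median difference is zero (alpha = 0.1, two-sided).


Step 1: Drop any zero differences (none here) and take |d_i|.
|d| = [8, 1, 4, 2, 4, 7]
Step 2: Midrank |d_i| (ties get averaged ranks).
ranks: |8|->6, |1|->1, |4|->3.5, |2|->2, |4|->3.5, |7|->5
Step 3: Attach original signs; sum ranks with positive sign and with negative sign.
W+ = 6 + 3.5 + 3.5 + 5 = 18
W- = 1 + 2 = 3
(Check: W+ + W- = 21 should equal n(n+1)/2 = 21.)
Step 4: Test statistic W = min(W+, W-) = 3.
Step 5: Ties in |d|, so use the tie-corrected normal approximation.
        E[W] = n(n+1)/4 = 6*7/4 = 10.5.
        Tie groups: |d|=4 (t=2); sum(t^3 - t) = 6.
        Var[W] = n(n+1)(2n+1)/24 - sum(t^3-t)/48 = 546/24 - 6/48 = 22.625.
        z = (W - E[W]) / sqrt(Var[W]) = (3 - 10.5) / 4.7566 = -1.5768.
        Two-sided p = 2*Phi(z) = 0.114850.
Step 6: alpha = 0.1. fail to reject H0.

W+ = 18, W- = 3, W = min = 3, p = 0.114850, fail to reject H0.


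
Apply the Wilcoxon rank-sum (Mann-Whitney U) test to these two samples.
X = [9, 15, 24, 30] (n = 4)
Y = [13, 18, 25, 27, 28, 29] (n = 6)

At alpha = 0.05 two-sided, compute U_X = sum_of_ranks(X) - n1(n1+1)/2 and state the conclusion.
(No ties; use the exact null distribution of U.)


Step 1: Combine and sort all 10 observations; assign midranks.
sorted (value, group): (9,X), (13,Y), (15,X), (18,Y), (24,X), (25,Y), (27,Y), (28,Y), (29,Y), (30,X)
ranks: 9->1, 13->2, 15->3, 18->4, 24->5, 25->6, 27->7, 28->8, 29->9, 30->10
Step 2: Rank sum for X: R1 = 1 + 3 + 5 + 10 = 19.
Step 3: U_X = R1 - n1(n1+1)/2 = 19 - 4*5/2 = 19 - 10 = 9.
       U_Y = n1*n2 - U_X = 24 - 9 = 15.
Step 4: No ties, so the exact null distribution of U (based on enumerating the C(10,4) = 210 equally likely rank assignments) gives the two-sided p-value.
Step 5: p-value = 0.609524; compare to alpha = 0.05. fail to reject H0.

U_X = 9, p = 0.609524, fail to reject H0 at alpha = 0.05.


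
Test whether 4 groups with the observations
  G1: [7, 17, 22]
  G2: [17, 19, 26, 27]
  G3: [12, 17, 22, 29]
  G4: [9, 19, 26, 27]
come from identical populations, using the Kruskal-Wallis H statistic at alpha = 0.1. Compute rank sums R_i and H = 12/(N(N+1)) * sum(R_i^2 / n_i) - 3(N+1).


Step 1: Combine all N = 15 observations and assign midranks.
sorted (value, group, rank): (7,G1,1), (9,G4,2), (12,G3,3), (17,G1,5), (17,G2,5), (17,G3,5), (19,G2,7.5), (19,G4,7.5), (22,G1,9.5), (22,G3,9.5), (26,G2,11.5), (26,G4,11.5), (27,G2,13.5), (27,G4,13.5), (29,G3,15)
Step 2: Sum ranks within each group.
R_1 = 15.5 (n_1 = 3)
R_2 = 37.5 (n_2 = 4)
R_3 = 32.5 (n_3 = 4)
R_4 = 34.5 (n_4 = 4)
Step 3: H = 12/(N(N+1)) * sum(R_i^2/n_i) - 3(N+1)
     = 12/(15*16) * (15.5^2/3 + 37.5^2/4 + 32.5^2/4 + 34.5^2/4) - 3*16
     = 0.050000 * 993.271 - 48
     = 1.663542.
Step 4: Ties present; correction factor C = 1 - 48/(15^3 - 15) = 0.985714. Corrected H = 1.663542 / 0.985714 = 1.687651.
Step 5: Under H0, H ~ chi^2(3); p-value = 0.639683.
Step 6: alpha = 0.1. fail to reject H0.

H = 1.6877, df = 3, p = 0.639683, fail to reject H0.


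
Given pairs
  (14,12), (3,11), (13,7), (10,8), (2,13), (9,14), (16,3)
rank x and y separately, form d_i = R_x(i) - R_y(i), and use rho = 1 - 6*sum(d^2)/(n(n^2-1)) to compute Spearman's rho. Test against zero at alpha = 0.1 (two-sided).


Step 1: Rank x and y separately (midranks; no ties here).
rank(x): 14->6, 3->2, 13->5, 10->4, 2->1, 9->3, 16->7
rank(y): 12->5, 11->4, 7->2, 8->3, 13->6, 14->7, 3->1
Step 2: d_i = R_x(i) - R_y(i); compute d_i^2.
  (6-5)^2=1, (2-4)^2=4, (5-2)^2=9, (4-3)^2=1, (1-6)^2=25, (3-7)^2=16, (7-1)^2=36
sum(d^2) = 92.
Step 3: rho = 1 - 6*92 / (7*(7^2 - 1)) = 1 - 552/336 = -0.642857.
Step 4: Under H0, t = rho * sqrt((n-2)/(1-rho^2)) = -1.8766 ~ t(5).
Step 5: Two-sided p-value from the t-distribution with 5 df = 0.119392.
Step 6: alpha = 0.1. fail to reject H0.

rho = -0.6429, p = 0.119392, fail to reject H0 at alpha = 0.1.


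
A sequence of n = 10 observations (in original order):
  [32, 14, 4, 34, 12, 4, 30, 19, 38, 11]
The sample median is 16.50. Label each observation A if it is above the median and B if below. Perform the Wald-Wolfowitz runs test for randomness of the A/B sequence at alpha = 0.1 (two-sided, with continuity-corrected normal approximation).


Step 1: Compute median = 16.50; label A = above, B = below.
Labels in order: ABBABBAAAB  (n_A = 5, n_B = 5)
Step 2: Count runs R = 6.
Step 3: Under H0 (random ordering), E[R] = 2*n_A*n_B/(n_A+n_B) + 1 = 2*5*5/10 + 1 = 6.0000.
        Var[R] = 2*n_A*n_B*(2*n_A*n_B - n_A - n_B) / ((n_A+n_B)^2 * (n_A+n_B-1)) = 2000/900 = 2.2222.
        SD[R] = 1.4907.
Step 4: R = E[R], so z = 0 with no continuity correction.
Step 5: Two-sided p-value via normal approximation = 2*(1 - Phi(|z|)) = 1.000000.
Step 6: alpha = 0.1. fail to reject H0.

R = 6, z = 0.0000, p = 1.000000, fail to reject H0.


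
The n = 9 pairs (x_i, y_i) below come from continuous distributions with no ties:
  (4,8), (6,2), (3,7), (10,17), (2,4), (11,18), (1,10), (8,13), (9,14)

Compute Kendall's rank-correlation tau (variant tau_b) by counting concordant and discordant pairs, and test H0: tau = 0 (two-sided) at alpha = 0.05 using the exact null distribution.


Step 1: Enumerate the 36 unordered pairs (i,j) with i<j and classify each by sign(x_j-x_i) * sign(y_j-y_i).
  (1,2):dx=+2,dy=-6->D; (1,3):dx=-1,dy=-1->C; (1,4):dx=+6,dy=+9->C; (1,5):dx=-2,dy=-4->C
  (1,6):dx=+7,dy=+10->C; (1,7):dx=-3,dy=+2->D; (1,8):dx=+4,dy=+5->C; (1,9):dx=+5,dy=+6->C
  (2,3):dx=-3,dy=+5->D; (2,4):dx=+4,dy=+15->C; (2,5):dx=-4,dy=+2->D; (2,6):dx=+5,dy=+16->C
  (2,7):dx=-5,dy=+8->D; (2,8):dx=+2,dy=+11->C; (2,9):dx=+3,dy=+12->C; (3,4):dx=+7,dy=+10->C
  (3,5):dx=-1,dy=-3->C; (3,6):dx=+8,dy=+11->C; (3,7):dx=-2,dy=+3->D; (3,8):dx=+5,dy=+6->C
  (3,9):dx=+6,dy=+7->C; (4,5):dx=-8,dy=-13->C; (4,6):dx=+1,dy=+1->C; (4,7):dx=-9,dy=-7->C
  (4,8):dx=-2,dy=-4->C; (4,9):dx=-1,dy=-3->C; (5,6):dx=+9,dy=+14->C; (5,7):dx=-1,dy=+6->D
  (5,8):dx=+6,dy=+9->C; (5,9):dx=+7,dy=+10->C; (6,7):dx=-10,dy=-8->C; (6,8):dx=-3,dy=-5->C
  (6,9):dx=-2,dy=-4->C; (7,8):dx=+7,dy=+3->C; (7,9):dx=+8,dy=+4->C; (8,9):dx=+1,dy=+1->C
Step 2: C = 29, D = 7, total pairs = 36.
Step 3: tau = (C - D)/(n(n-1)/2) = (29 - 7)/36 = 0.611111.
Step 4: Exact two-sided p-value (enumerate n! = 362880 permutations of y under H0): p = 0.024741.
Step 5: alpha = 0.05. reject H0.

tau_b = 0.6111 (C=29, D=7), p = 0.024741, reject H0.


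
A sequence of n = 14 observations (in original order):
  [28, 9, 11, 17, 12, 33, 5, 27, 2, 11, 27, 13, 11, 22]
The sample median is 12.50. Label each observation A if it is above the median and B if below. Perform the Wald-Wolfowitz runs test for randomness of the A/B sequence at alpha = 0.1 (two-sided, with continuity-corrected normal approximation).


Step 1: Compute median = 12.50; label A = above, B = below.
Labels in order: ABBABABABBAABA  (n_A = 7, n_B = 7)
Step 2: Count runs R = 11.
Step 3: Under H0 (random ordering), E[R] = 2*n_A*n_B/(n_A+n_B) + 1 = 2*7*7/14 + 1 = 8.0000.
        Var[R] = 2*n_A*n_B*(2*n_A*n_B - n_A - n_B) / ((n_A+n_B)^2 * (n_A+n_B-1)) = 8232/2548 = 3.2308.
        SD[R] = 1.7974.
Step 4: Continuity-corrected z = (R - 0.5 - E[R]) / SD[R] = (11 - 0.5 - 8.0000) / 1.7974 = 1.3909.
Step 5: Two-sided p-value via normal approximation = 2*(1 - Phi(|z|)) = 0.164264.
Step 6: alpha = 0.1. fail to reject H0.

R = 11, z = 1.3909, p = 0.164264, fail to reject H0.


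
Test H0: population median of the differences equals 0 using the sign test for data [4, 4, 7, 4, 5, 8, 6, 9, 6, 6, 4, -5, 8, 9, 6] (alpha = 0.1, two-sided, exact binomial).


Step 1: Discard zero differences. Original n = 15; n_eff = number of nonzero differences = 15.
Nonzero differences (with sign): +4, +4, +7, +4, +5, +8, +6, +9, +6, +6, +4, -5, +8, +9, +6
Step 2: Count signs: positive = 14, negative = 1.
Step 3: Under H0: P(positive) = 0.5, so the number of positives S ~ Bin(15, 0.5).
Step 4: Two-sided exact p-value = sum of Bin(15,0.5) probabilities at or below the observed probability = 0.000977.
Step 5: alpha = 0.1. reject H0.

n_eff = 15, pos = 14, neg = 1, p = 0.000977, reject H0.


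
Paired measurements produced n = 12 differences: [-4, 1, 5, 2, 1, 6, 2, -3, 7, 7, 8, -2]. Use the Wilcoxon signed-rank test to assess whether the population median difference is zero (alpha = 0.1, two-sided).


Step 1: Drop any zero differences (none here) and take |d_i|.
|d| = [4, 1, 5, 2, 1, 6, 2, 3, 7, 7, 8, 2]
Step 2: Midrank |d_i| (ties get averaged ranks).
ranks: |4|->7, |1|->1.5, |5|->8, |2|->4, |1|->1.5, |6|->9, |2|->4, |3|->6, |7|->10.5, |7|->10.5, |8|->12, |2|->4
Step 3: Attach original signs; sum ranks with positive sign and with negative sign.
W+ = 1.5 + 8 + 4 + 1.5 + 9 + 4 + 10.5 + 10.5 + 12 = 61
W- = 7 + 6 + 4 = 17
(Check: W+ + W- = 78 should equal n(n+1)/2 = 78.)
Step 4: Test statistic W = min(W+, W-) = 17.
Step 5: Ties in |d|, so use the tie-corrected normal approximation.
        E[W] = n(n+1)/4 = 12*13/4 = 39.
        Tie groups: |d|=1 (t=2), |d|=2 (t=3), |d|=7 (t=2); sum(t^3 - t) = 36.
        Var[W] = n(n+1)(2n+1)/24 - sum(t^3-t)/48 = 3900/24 - 36/48 = 161.75.
        z = (W - E[W]) / sqrt(Var[W]) = (17 - 39) / 12.7181 = -1.7298.
        Two-sided p = 2*Phi(z) = 0.083663.
Step 6: alpha = 0.1. reject H0.

W+ = 61, W- = 17, W = min = 17, p = 0.083663, reject H0.


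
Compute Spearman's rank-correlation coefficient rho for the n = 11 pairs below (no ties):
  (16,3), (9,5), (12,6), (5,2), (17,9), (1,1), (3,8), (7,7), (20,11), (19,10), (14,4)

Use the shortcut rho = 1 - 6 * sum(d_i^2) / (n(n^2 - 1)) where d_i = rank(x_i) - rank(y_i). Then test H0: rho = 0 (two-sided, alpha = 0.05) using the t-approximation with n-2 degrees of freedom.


Step 1: Rank x and y separately (midranks; no ties here).
rank(x): 16->8, 9->5, 12->6, 5->3, 17->9, 1->1, 3->2, 7->4, 20->11, 19->10, 14->7
rank(y): 3->3, 5->5, 6->6, 2->2, 9->9, 1->1, 8->8, 7->7, 11->11, 10->10, 4->4
Step 2: d_i = R_x(i) - R_y(i); compute d_i^2.
  (8-3)^2=25, (5-5)^2=0, (6-6)^2=0, (3-2)^2=1, (9-9)^2=0, (1-1)^2=0, (2-8)^2=36, (4-7)^2=9, (11-11)^2=0, (10-10)^2=0, (7-4)^2=9
sum(d^2) = 80.
Step 3: rho = 1 - 6*80 / (11*(11^2 - 1)) = 1 - 480/1320 = 0.636364.
Step 4: Under H0, t = rho * sqrt((n-2)/(1-rho^2)) = 2.4749 ~ t(9).
Step 5: Two-sided p-value from the t-distribution with 9 df = 0.035287.
Step 6: alpha = 0.05. reject H0.

rho = 0.6364, p = 0.035287, reject H0 at alpha = 0.05.


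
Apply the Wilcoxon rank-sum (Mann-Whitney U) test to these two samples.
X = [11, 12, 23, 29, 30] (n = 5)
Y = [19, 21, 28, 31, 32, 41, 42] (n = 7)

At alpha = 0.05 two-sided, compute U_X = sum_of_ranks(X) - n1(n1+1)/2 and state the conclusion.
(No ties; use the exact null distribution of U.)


Step 1: Combine and sort all 12 observations; assign midranks.
sorted (value, group): (11,X), (12,X), (19,Y), (21,Y), (23,X), (28,Y), (29,X), (30,X), (31,Y), (32,Y), (41,Y), (42,Y)
ranks: 11->1, 12->2, 19->3, 21->4, 23->5, 28->6, 29->7, 30->8, 31->9, 32->10, 41->11, 42->12
Step 2: Rank sum for X: R1 = 1 + 2 + 5 + 7 + 8 = 23.
Step 3: U_X = R1 - n1(n1+1)/2 = 23 - 5*6/2 = 23 - 15 = 8.
       U_Y = n1*n2 - U_X = 35 - 8 = 27.
Step 4: No ties, so the exact null distribution of U (based on enumerating the C(12,5) = 792 equally likely rank assignments) gives the two-sided p-value.
Step 5: p-value = 0.148990; compare to alpha = 0.05. fail to reject H0.

U_X = 8, p = 0.148990, fail to reject H0 at alpha = 0.05.


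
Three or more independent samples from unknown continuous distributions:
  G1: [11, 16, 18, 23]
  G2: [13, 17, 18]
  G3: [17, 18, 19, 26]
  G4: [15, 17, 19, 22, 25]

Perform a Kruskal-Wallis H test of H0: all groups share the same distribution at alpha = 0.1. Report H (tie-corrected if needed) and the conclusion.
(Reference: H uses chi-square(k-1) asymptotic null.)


Step 1: Combine all N = 16 observations and assign midranks.
sorted (value, group, rank): (11,G1,1), (13,G2,2), (15,G4,3), (16,G1,4), (17,G2,6), (17,G3,6), (17,G4,6), (18,G1,9), (18,G2,9), (18,G3,9), (19,G3,11.5), (19,G4,11.5), (22,G4,13), (23,G1,14), (25,G4,15), (26,G3,16)
Step 2: Sum ranks within each group.
R_1 = 28 (n_1 = 4)
R_2 = 17 (n_2 = 3)
R_3 = 42.5 (n_3 = 4)
R_4 = 48.5 (n_4 = 5)
Step 3: H = 12/(N(N+1)) * sum(R_i^2/n_i) - 3(N+1)
     = 12/(16*17) * (28^2/4 + 17^2/3 + 42.5^2/4 + 48.5^2/5) - 3*17
     = 0.044118 * 1214.35 - 51
     = 2.574081.
Step 4: Ties present; correction factor C = 1 - 54/(16^3 - 16) = 0.986765. Corrected H = 2.574081 / 0.986765 = 2.608607.
Step 5: Under H0, H ~ chi^2(3); p-value = 0.455983.
Step 6: alpha = 0.1. fail to reject H0.

H = 2.6086, df = 3, p = 0.455983, fail to reject H0.


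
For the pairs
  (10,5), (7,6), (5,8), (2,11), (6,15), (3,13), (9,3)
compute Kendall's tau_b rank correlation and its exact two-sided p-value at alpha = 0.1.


Step 1: Enumerate the 21 unordered pairs (i,j) with i<j and classify each by sign(x_j-x_i) * sign(y_j-y_i).
  (1,2):dx=-3,dy=+1->D; (1,3):dx=-5,dy=+3->D; (1,4):dx=-8,dy=+6->D; (1,5):dx=-4,dy=+10->D
  (1,6):dx=-7,dy=+8->D; (1,7):dx=-1,dy=-2->C; (2,3):dx=-2,dy=+2->D; (2,4):dx=-5,dy=+5->D
  (2,5):dx=-1,dy=+9->D; (2,6):dx=-4,dy=+7->D; (2,7):dx=+2,dy=-3->D; (3,4):dx=-3,dy=+3->D
  (3,5):dx=+1,dy=+7->C; (3,6):dx=-2,dy=+5->D; (3,7):dx=+4,dy=-5->D; (4,5):dx=+4,dy=+4->C
  (4,6):dx=+1,dy=+2->C; (4,7):dx=+7,dy=-8->D; (5,6):dx=-3,dy=-2->C; (5,7):dx=+3,dy=-12->D
  (6,7):dx=+6,dy=-10->D
Step 2: C = 5, D = 16, total pairs = 21.
Step 3: tau = (C - D)/(n(n-1)/2) = (5 - 16)/21 = -0.523810.
Step 4: Exact two-sided p-value (enumerate n! = 5040 permutations of y under H0): p = 0.136111.
Step 5: alpha = 0.1. fail to reject H0.

tau_b = -0.5238 (C=5, D=16), p = 0.136111, fail to reject H0.


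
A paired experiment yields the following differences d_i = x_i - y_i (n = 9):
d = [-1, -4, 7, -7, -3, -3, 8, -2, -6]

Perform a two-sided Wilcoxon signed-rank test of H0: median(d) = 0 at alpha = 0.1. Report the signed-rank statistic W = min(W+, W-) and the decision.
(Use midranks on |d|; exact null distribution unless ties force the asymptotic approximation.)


Step 1: Drop any zero differences (none here) and take |d_i|.
|d| = [1, 4, 7, 7, 3, 3, 8, 2, 6]
Step 2: Midrank |d_i| (ties get averaged ranks).
ranks: |1|->1, |4|->5, |7|->7.5, |7|->7.5, |3|->3.5, |3|->3.5, |8|->9, |2|->2, |6|->6
Step 3: Attach original signs; sum ranks with positive sign and with negative sign.
W+ = 7.5 + 9 = 16.5
W- = 1 + 5 + 7.5 + 3.5 + 3.5 + 2 + 6 = 28.5
(Check: W+ + W- = 45 should equal n(n+1)/2 = 45.)
Step 4: Test statistic W = min(W+, W-) = 16.5.
Step 5: Ties in |d|, so use the tie-corrected normal approximation.
        E[W] = n(n+1)/4 = 9*10/4 = 22.5.
        Tie groups: |d|=3 (t=2), |d|=7 (t=2); sum(t^3 - t) = 12.
        Var[W] = n(n+1)(2n+1)/24 - sum(t^3-t)/48 = 1710/24 - 12/48 = 71.
        z = (W - E[W]) / sqrt(Var[W]) = (16.5 - 22.5) / 8.4261 = -0.7121.
        Two-sided p = 2*Phi(z) = 0.476422.
Step 6: alpha = 0.1. fail to reject H0.

W+ = 16.5, W- = 28.5, W = min = 16.5, p = 0.476422, fail to reject H0.


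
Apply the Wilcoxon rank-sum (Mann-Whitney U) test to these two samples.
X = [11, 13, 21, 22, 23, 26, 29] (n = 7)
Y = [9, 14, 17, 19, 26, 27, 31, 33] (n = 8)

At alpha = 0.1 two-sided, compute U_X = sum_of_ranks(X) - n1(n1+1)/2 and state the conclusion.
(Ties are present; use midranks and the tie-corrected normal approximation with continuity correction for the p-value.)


Step 1: Combine and sort all 15 observations; assign midranks.
sorted (value, group): (9,Y), (11,X), (13,X), (14,Y), (17,Y), (19,Y), (21,X), (22,X), (23,X), (26,X), (26,Y), (27,Y), (29,X), (31,Y), (33,Y)
ranks: 9->1, 11->2, 13->3, 14->4, 17->5, 19->6, 21->7, 22->8, 23->9, 26->10.5, 26->10.5, 27->12, 29->13, 31->14, 33->15
Step 2: Rank sum for X: R1 = 2 + 3 + 7 + 8 + 9 + 10.5 + 13 = 52.5.
Step 3: U_X = R1 - n1(n1+1)/2 = 52.5 - 7*8/2 = 52.5 - 28 = 24.5.
       U_Y = n1*n2 - U_X = 56 - 24.5 = 31.5.
Step 4: Ties are present, so use the tie-corrected normal approximation (with continuity correction) for the p-value.
Step 5: p-value = 0.728221; compare to alpha = 0.1. fail to reject H0.

U_X = 24.5, p = 0.728221, fail to reject H0 at alpha = 0.1.


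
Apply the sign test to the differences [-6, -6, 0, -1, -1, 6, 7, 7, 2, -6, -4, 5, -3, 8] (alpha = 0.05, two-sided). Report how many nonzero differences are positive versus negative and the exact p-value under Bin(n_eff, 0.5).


Step 1: Discard zero differences. Original n = 14; n_eff = number of nonzero differences = 13.
Nonzero differences (with sign): -6, -6, -1, -1, +6, +7, +7, +2, -6, -4, +5, -3, +8
Step 2: Count signs: positive = 6, negative = 7.
Step 3: Under H0: P(positive) = 0.5, so the number of positives S ~ Bin(13, 0.5).
Step 4: Two-sided exact p-value = sum of Bin(13,0.5) probabilities at or below the observed probability = 1.000000.
Step 5: alpha = 0.05. fail to reject H0.

n_eff = 13, pos = 6, neg = 7, p = 1.000000, fail to reject H0.


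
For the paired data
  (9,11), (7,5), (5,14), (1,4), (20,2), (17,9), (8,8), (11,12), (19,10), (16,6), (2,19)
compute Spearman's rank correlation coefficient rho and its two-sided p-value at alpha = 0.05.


Step 1: Rank x and y separately (midranks; no ties here).
rank(x): 9->6, 7->4, 5->3, 1->1, 20->11, 17->9, 8->5, 11->7, 19->10, 16->8, 2->2
rank(y): 11->8, 5->3, 14->10, 4->2, 2->1, 9->6, 8->5, 12->9, 10->7, 6->4, 19->11
Step 2: d_i = R_x(i) - R_y(i); compute d_i^2.
  (6-8)^2=4, (4-3)^2=1, (3-10)^2=49, (1-2)^2=1, (11-1)^2=100, (9-6)^2=9, (5-5)^2=0, (7-9)^2=4, (10-7)^2=9, (8-4)^2=16, (2-11)^2=81
sum(d^2) = 274.
Step 3: rho = 1 - 6*274 / (11*(11^2 - 1)) = 1 - 1644/1320 = -0.245455.
Step 4: Under H0, t = rho * sqrt((n-2)/(1-rho^2)) = -0.7596 ~ t(9).
Step 5: Two-sided p-value from the t-distribution with 9 df = 0.466922.
Step 6: alpha = 0.05. fail to reject H0.

rho = -0.2455, p = 0.466922, fail to reject H0 at alpha = 0.05.


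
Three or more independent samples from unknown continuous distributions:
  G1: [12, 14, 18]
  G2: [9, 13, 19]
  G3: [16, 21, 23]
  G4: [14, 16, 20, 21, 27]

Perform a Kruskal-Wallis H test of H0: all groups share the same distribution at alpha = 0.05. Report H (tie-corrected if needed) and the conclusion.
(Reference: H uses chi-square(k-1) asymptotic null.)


Step 1: Combine all N = 14 observations and assign midranks.
sorted (value, group, rank): (9,G2,1), (12,G1,2), (13,G2,3), (14,G1,4.5), (14,G4,4.5), (16,G3,6.5), (16,G4,6.5), (18,G1,8), (19,G2,9), (20,G4,10), (21,G3,11.5), (21,G4,11.5), (23,G3,13), (27,G4,14)
Step 2: Sum ranks within each group.
R_1 = 14.5 (n_1 = 3)
R_2 = 13 (n_2 = 3)
R_3 = 31 (n_3 = 3)
R_4 = 46.5 (n_4 = 5)
Step 3: H = 12/(N(N+1)) * sum(R_i^2/n_i) - 3(N+1)
     = 12/(14*15) * (14.5^2/3 + 13^2/3 + 31^2/3 + 46.5^2/5) - 3*15
     = 0.057143 * 879.2 - 45
     = 5.240000.
Step 4: Ties present; correction factor C = 1 - 18/(14^3 - 14) = 0.993407. Corrected H = 5.240000 / 0.993407 = 5.274779.
Step 5: Under H0, H ~ chi^2(3); p-value = 0.152747.
Step 6: alpha = 0.05. fail to reject H0.

H = 5.2748, df = 3, p = 0.152747, fail to reject H0.


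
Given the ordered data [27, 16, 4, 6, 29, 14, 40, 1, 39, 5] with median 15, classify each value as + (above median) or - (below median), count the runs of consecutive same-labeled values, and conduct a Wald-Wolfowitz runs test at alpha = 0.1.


Step 1: Compute median = 15; label A = above, B = below.
Labels in order: AABBABABAB  (n_A = 5, n_B = 5)
Step 2: Count runs R = 8.
Step 3: Under H0 (random ordering), E[R] = 2*n_A*n_B/(n_A+n_B) + 1 = 2*5*5/10 + 1 = 6.0000.
        Var[R] = 2*n_A*n_B*(2*n_A*n_B - n_A - n_B) / ((n_A+n_B)^2 * (n_A+n_B-1)) = 2000/900 = 2.2222.
        SD[R] = 1.4907.
Step 4: Continuity-corrected z = (R - 0.5 - E[R]) / SD[R] = (8 - 0.5 - 6.0000) / 1.4907 = 1.0062.
Step 5: Two-sided p-value via normal approximation = 2*(1 - Phi(|z|)) = 0.314305.
Step 6: alpha = 0.1. fail to reject H0.

R = 8, z = 1.0062, p = 0.314305, fail to reject H0.


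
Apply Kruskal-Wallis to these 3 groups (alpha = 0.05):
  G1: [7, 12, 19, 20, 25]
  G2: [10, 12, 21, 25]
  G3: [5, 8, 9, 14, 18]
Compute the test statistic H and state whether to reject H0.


Step 1: Combine all N = 14 observations and assign midranks.
sorted (value, group, rank): (5,G3,1), (7,G1,2), (8,G3,3), (9,G3,4), (10,G2,5), (12,G1,6.5), (12,G2,6.5), (14,G3,8), (18,G3,9), (19,G1,10), (20,G1,11), (21,G2,12), (25,G1,13.5), (25,G2,13.5)
Step 2: Sum ranks within each group.
R_1 = 43 (n_1 = 5)
R_2 = 37 (n_2 = 4)
R_3 = 25 (n_3 = 5)
Step 3: H = 12/(N(N+1)) * sum(R_i^2/n_i) - 3(N+1)
     = 12/(14*15) * (43^2/5 + 37^2/4 + 25^2/5) - 3*15
     = 0.057143 * 837.05 - 45
     = 2.831429.
Step 4: Ties present; correction factor C = 1 - 12/(14^3 - 14) = 0.995604. Corrected H = 2.831429 / 0.995604 = 2.843929.
Step 5: Under H0, H ~ chi^2(2); p-value = 0.241240.
Step 6: alpha = 0.05. fail to reject H0.

H = 2.8439, df = 2, p = 0.241240, fail to reject H0.
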